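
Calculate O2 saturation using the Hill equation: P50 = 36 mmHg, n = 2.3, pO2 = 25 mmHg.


Y = pO2^n / (P50^n + pO2^n)
Y = 25^2.3 / (36^2.3 + 25^2.3)
Y = 30.18%

30.18%


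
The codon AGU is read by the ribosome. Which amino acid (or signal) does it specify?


Standard genetic code lookup.
Codon AGU -> Ser

Ser


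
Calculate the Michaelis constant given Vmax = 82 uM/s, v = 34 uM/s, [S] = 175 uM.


Km = [S] * (Vmax - v) / v
Km = 175 * (82 - 34) / 34
Km = 247.0588 uM

247.0588 uM


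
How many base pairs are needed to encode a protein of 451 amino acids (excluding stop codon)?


Each amino acid = 1 codon = 3 bp
bp = 451 * 3 = 1353 bp

1353 bp


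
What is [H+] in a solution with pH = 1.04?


[H+] = 10^(-pH)
[H+] = 10^(-1.04)
[H+] = 0.0912 M

0.0912 M


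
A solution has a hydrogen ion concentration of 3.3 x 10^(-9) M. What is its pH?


pH = -log10([H+])
pH = -log10(3.3 x 10^(-9))
pH = 8.4815

8.4815


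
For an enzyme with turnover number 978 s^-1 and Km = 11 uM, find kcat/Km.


Catalytic efficiency = kcat / Km
= 978 / 11
= 88.9091 uM^-1*s^-1

88.9091 uM^-1*s^-1


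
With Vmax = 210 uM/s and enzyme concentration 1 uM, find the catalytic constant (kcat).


kcat = Vmax / [E]t
kcat = 210 / 1
kcat = 210.0 s^-1

210.0 s^-1


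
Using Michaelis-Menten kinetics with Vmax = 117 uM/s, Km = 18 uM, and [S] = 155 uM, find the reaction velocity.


v = Vmax * [S] / (Km + [S])
v = 117 * 155 / (18 + 155)
v = 104.8266 uM/s

104.8266 uM/s


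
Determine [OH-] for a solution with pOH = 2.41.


[OH-] = 10^(-pOH)
[OH-] = 10^(-2.41)
[OH-] = 0.0039 M

0.0039 M


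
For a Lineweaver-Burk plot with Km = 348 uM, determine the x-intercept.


x-intercept = -1/Km
= -1/348
= -0.0029 1/uM

-0.0029 1/uM


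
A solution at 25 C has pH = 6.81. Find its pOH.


pOH = 14 - pH
pOH = 14 - 6.81
pOH = 7.19

7.19


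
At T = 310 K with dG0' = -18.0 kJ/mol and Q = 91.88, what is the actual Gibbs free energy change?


dG = dG0' + RT * ln(Q) / 1000
dG = -18.0 + 8.314 * 310 * ln(91.88) / 1000
dG = -6.3492 kJ/mol

-6.3492 kJ/mol


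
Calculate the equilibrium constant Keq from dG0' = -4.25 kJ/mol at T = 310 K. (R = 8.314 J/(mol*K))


Keq = exp(-dG0 * 1000 / (R * T))
Keq = exp(-(-4.25) * 1000 / (8.314 * 310))
Keq = 5.2017

5.2017


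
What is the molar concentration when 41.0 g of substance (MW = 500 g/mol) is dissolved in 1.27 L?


C = (mass / MW) / volume
C = (41.0 / 500) / 1.27
C = 0.0646 M

0.0646 M


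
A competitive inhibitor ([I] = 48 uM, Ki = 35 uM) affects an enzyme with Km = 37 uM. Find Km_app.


Km_app = Km * (1 + [I]/Ki)
Km_app = 37 * (1 + 48/35)
Km_app = 87.7429 uM

87.7429 uM


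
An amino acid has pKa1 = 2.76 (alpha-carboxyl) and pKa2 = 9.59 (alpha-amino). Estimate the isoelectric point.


pI = (pKa1 + pKa2) / 2
pI = (2.76 + 9.59) / 2
pI = 6.175

6.175


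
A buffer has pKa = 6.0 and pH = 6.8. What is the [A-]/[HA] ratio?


[A-]/[HA] = 10^(pH - pKa)
= 10^(6.8 - 6.0)
= 6.3096

6.3096


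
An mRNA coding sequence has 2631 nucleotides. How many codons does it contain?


codons = nucleotides / 3
codons = 2631 / 3 = 877

877


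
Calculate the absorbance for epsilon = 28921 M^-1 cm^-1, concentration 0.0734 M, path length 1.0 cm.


A = epsilon * c * l
A = 28921 * 0.0734 * 1.0
A = 2122.8014

2122.8014


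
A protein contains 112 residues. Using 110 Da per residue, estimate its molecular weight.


MW = n_residues * 110 Da
MW = 112 * 110
MW = 12320 Da

12320 Da


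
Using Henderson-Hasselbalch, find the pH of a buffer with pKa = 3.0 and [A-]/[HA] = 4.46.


pH = pKa + log10([A-]/[HA])
pH = 3.0 + log10(4.46)
pH = 3.6493

3.6493


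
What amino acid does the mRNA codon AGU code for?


Standard genetic code lookup.
Codon AGU -> Ser

Ser


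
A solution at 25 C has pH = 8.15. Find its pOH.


pOH = 14 - pH
pOH = 14 - 8.15
pOH = 5.85

5.85


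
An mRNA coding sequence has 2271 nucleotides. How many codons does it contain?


codons = nucleotides / 3
codons = 2271 / 3 = 757

757


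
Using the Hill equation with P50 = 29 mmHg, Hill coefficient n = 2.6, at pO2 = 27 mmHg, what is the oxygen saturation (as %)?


Y = pO2^n / (P50^n + pO2^n)
Y = 27^2.6 / (29^2.6 + 27^2.6)
Y = 45.37%

45.37%


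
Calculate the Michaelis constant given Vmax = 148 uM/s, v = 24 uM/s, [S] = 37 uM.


Km = [S] * (Vmax - v) / v
Km = 37 * (148 - 24) / 24
Km = 191.1667 uM

191.1667 uM


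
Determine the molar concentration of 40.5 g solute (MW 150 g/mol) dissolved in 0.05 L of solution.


C = (mass / MW) / volume
C = (40.5 / 150) / 0.05
C = 5.4 M

5.4 M


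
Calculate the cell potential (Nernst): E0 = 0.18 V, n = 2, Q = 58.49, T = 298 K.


E = E0 - (RT/nF) * ln(Q)
E = 0.18 - (8.314 * 298 / (2 * 96485)) * ln(58.49)
E = 0.1278 V

0.1278 V


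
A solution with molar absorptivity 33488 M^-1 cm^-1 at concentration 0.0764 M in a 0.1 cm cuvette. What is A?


A = epsilon * c * l
A = 33488 * 0.0764 * 0.1
A = 255.8483

255.8483


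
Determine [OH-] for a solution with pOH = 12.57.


[OH-] = 10^(-pOH)
[OH-] = 10^(-12.57)
[OH-] = 2.692e-13 M

2.692e-13 M


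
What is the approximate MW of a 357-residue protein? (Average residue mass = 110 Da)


MW = n_residues * 110 Da
MW = 357 * 110
MW = 39270 Da

39270 Da


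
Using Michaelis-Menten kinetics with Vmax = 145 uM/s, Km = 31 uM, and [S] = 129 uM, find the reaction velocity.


v = Vmax * [S] / (Km + [S])
v = 145 * 129 / (31 + 129)
v = 116.9062 uM/s

116.9062 uM/s


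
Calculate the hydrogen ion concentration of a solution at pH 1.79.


[H+] = 10^(-pH)
[H+] = 10^(-1.79)
[H+] = 0.0162 M

0.0162 M


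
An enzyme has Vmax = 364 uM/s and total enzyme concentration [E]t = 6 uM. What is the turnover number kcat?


kcat = Vmax / [E]t
kcat = 364 / 6
kcat = 60.6667 s^-1

60.6667 s^-1


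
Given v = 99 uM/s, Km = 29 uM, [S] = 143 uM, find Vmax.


Vmax = v * (Km + [S]) / [S]
Vmax = 99 * (29 + 143) / 143
Vmax = 119.0769 uM/s

119.0769 uM/s


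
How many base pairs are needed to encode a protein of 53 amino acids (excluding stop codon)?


Each amino acid = 1 codon = 3 bp
bp = 53 * 3 = 159 bp

159 bp


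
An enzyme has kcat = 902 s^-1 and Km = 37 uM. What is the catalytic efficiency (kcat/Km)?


Catalytic efficiency = kcat / Km
= 902 / 37
= 24.3784 uM^-1*s^-1

24.3784 uM^-1*s^-1


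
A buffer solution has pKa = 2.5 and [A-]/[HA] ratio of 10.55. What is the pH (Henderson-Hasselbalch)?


pH = pKa + log10([A-]/[HA])
pH = 2.5 + log10(10.55)
pH = 3.5233

3.5233


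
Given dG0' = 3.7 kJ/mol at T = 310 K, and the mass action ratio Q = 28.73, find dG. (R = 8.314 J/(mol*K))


dG = dG0' + RT * ln(Q) / 1000
dG = 3.7 + 8.314 * 310 * ln(28.73) / 1000
dG = 12.3546 kJ/mol

12.3546 kJ/mol


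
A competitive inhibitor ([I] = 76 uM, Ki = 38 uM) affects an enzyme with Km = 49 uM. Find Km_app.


Km_app = Km * (1 + [I]/Ki)
Km_app = 49 * (1 + 76/38)
Km_app = 147.0 uM

147.0 uM


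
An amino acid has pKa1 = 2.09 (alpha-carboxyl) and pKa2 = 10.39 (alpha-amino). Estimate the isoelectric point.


pI = (pKa1 + pKa2) / 2
pI = (2.09 + 10.39) / 2
pI = 6.24

6.24


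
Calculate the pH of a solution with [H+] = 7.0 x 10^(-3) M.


pH = -log10([H+])
pH = -log10(7.0 x 10^(-3))
pH = 2.1549

2.1549


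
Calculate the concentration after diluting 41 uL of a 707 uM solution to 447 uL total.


C2 = C1 * V1 / V2
C2 = 707 * 41 / 447
C2 = 64.8479 uM

64.8479 uM


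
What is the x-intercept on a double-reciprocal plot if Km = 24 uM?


x-intercept = -1/Km
= -1/24
= -0.0417 1/uM

-0.0417 1/uM


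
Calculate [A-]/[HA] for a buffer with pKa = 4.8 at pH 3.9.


[A-]/[HA] = 10^(pH - pKa)
= 10^(3.9 - 4.8)
= 0.1259

0.1259


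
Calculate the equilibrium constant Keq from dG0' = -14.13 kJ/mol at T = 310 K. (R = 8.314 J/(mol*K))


Keq = exp(-dG0 * 1000 / (R * T))
Keq = exp(-(-14.13) * 1000 / (8.314 * 310))
Keq = 240.4222

240.4222


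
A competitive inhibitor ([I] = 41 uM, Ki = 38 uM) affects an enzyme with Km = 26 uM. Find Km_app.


Km_app = Km * (1 + [I]/Ki)
Km_app = 26 * (1 + 41/38)
Km_app = 54.0526 uM

54.0526 uM


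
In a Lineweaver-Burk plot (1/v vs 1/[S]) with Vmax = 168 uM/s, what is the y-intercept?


y-intercept = 1/Vmax
= 1/168
= 0.006 s/uM

0.006 s/uM


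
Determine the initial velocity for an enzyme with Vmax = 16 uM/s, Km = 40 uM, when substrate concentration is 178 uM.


v = Vmax * [S] / (Km + [S])
v = 16 * 178 / (40 + 178)
v = 13.0642 uM/s

13.0642 uM/s


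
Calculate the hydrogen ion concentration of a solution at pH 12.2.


[H+] = 10^(-pH)
[H+] = 10^(-12.2)
[H+] = 6.310e-13 M

6.310e-13 M


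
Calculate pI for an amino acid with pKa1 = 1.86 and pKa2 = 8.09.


pI = (pKa1 + pKa2) / 2
pI = (1.86 + 8.09) / 2
pI = 4.975

4.975


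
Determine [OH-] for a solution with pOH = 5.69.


[OH-] = 10^(-pOH)
[OH-] = 10^(-5.69)
[OH-] = 2.042e-06 M

2.042e-06 M


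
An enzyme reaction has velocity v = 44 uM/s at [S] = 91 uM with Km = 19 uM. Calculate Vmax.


Vmax = v * (Km + [S]) / [S]
Vmax = 44 * (19 + 91) / 91
Vmax = 53.1868 uM/s

53.1868 uM/s


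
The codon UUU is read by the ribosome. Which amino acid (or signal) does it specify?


Standard genetic code lookup.
Codon UUU -> Phe

Phe


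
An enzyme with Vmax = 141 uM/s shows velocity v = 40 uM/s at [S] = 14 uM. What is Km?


Km = [S] * (Vmax - v) / v
Km = 14 * (141 - 40) / 40
Km = 35.35 uM

35.35 uM


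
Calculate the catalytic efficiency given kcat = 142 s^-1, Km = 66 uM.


Catalytic efficiency = kcat / Km
= 142 / 66
= 2.1515 uM^-1*s^-1

2.1515 uM^-1*s^-1


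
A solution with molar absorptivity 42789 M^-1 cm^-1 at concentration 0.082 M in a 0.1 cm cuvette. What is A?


A = epsilon * c * l
A = 42789 * 0.082 * 0.1
A = 350.8698

350.8698


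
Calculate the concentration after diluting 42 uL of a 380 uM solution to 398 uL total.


C2 = C1 * V1 / V2
C2 = 380 * 42 / 398
C2 = 40.1005 uM

40.1005 uM


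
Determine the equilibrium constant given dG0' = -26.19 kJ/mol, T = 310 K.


Keq = exp(-dG0 * 1000 / (R * T))
Keq = exp(-(-26.19) * 1000 / (8.314 * 310))
Keq = 25890.7106

25890.7106


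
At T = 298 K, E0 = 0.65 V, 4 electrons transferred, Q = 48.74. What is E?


E = E0 - (RT/nF) * ln(Q)
E = 0.65 - (8.314 * 298 / (4 * 96485)) * ln(48.74)
E = 0.6251 V

0.6251 V


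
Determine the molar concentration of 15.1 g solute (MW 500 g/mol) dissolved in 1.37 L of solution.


C = (mass / MW) / volume
C = (15.1 / 500) / 1.37
C = 0.022 M

0.022 M


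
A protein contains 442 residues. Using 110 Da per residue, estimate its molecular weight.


MW = n_residues * 110 Da
MW = 442 * 110
MW = 48620 Da

48620 Da


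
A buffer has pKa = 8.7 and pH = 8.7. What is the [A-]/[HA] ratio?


[A-]/[HA] = 10^(pH - pKa)
= 10^(8.7 - 8.7)
= 1.0

1.0


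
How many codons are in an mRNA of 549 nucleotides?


codons = nucleotides / 3
codons = 549 / 3 = 183

183


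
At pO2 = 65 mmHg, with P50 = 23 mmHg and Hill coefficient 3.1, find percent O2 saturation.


Y = pO2^n / (P50^n + pO2^n)
Y = 65^3.1 / (23^3.1 + 65^3.1)
Y = 96.16%

96.16%


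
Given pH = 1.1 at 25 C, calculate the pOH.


pOH = 14 - pH
pOH = 14 - 1.1
pOH = 12.9

12.9


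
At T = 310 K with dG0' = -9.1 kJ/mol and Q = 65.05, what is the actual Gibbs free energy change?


dG = dG0' + RT * ln(Q) / 1000
dG = -9.1 + 8.314 * 310 * ln(65.05) / 1000
dG = 1.6608 kJ/mol

1.6608 kJ/mol


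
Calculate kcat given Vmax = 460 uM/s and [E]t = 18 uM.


kcat = Vmax / [E]t
kcat = 460 / 18
kcat = 25.5556 s^-1

25.5556 s^-1


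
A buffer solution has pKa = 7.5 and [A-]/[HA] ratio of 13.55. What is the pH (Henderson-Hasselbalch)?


pH = pKa + log10([A-]/[HA])
pH = 7.5 + log10(13.55)
pH = 8.6319

8.6319


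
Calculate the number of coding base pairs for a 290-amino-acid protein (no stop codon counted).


Each amino acid = 1 codon = 3 bp
bp = 290 * 3 = 870 bp

870 bp


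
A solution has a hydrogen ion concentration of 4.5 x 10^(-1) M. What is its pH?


pH = -log10([H+])
pH = -log10(4.5 x 10^(-1))
pH = 0.3468

0.3468


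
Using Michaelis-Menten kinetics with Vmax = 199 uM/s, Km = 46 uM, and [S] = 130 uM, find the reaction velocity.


v = Vmax * [S] / (Km + [S])
v = 199 * 130 / (46 + 130)
v = 146.9886 uM/s

146.9886 uM/s


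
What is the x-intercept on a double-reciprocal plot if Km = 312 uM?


x-intercept = -1/Km
= -1/312
= -0.0032 1/uM

-0.0032 1/uM


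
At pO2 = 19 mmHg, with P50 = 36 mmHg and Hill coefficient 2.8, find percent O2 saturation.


Y = pO2^n / (P50^n + pO2^n)
Y = 19^2.8 / (36^2.8 + 19^2.8)
Y = 14.31%

14.31%


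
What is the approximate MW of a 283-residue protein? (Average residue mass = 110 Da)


MW = n_residues * 110 Da
MW = 283 * 110
MW = 31130 Da

31130 Da


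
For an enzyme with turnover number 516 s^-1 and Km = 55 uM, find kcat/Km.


Catalytic efficiency = kcat / Km
= 516 / 55
= 9.3818 uM^-1*s^-1

9.3818 uM^-1*s^-1


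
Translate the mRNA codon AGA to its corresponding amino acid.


Standard genetic code lookup.
Codon AGA -> Arg

Arg


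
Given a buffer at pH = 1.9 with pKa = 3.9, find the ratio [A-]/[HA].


[A-]/[HA] = 10^(pH - pKa)
= 10^(1.9 - 3.9)
= 0.01

0.01


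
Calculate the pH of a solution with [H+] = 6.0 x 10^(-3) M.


pH = -log10([H+])
pH = -log10(6.0 x 10^(-3))
pH = 2.2218

2.2218


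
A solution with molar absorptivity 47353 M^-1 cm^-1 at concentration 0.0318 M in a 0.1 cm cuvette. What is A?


A = epsilon * c * l
A = 47353 * 0.0318 * 0.1
A = 150.5825

150.5825


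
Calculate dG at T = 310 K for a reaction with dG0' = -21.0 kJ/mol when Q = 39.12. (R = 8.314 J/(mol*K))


dG = dG0' + RT * ln(Q) / 1000
dG = -21.0 + 8.314 * 310 * ln(39.12) / 1000
dG = -11.5498 kJ/mol

-11.5498 kJ/mol


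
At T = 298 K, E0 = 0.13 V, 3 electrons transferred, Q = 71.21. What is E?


E = E0 - (RT/nF) * ln(Q)
E = 0.13 - (8.314 * 298 / (3 * 96485)) * ln(71.21)
E = 0.0935 V

0.0935 V


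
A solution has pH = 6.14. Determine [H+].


[H+] = 10^(-pH)
[H+] = 10^(-6.14)
[H+] = 7.244e-07 M

7.244e-07 M


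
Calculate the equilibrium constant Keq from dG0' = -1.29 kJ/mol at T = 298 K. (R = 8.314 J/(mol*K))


Keq = exp(-dG0 * 1000 / (R * T))
Keq = exp(-(-1.29) * 1000 / (8.314 * 298))
Keq = 1.6832

1.6832


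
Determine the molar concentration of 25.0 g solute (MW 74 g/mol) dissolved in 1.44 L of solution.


C = (mass / MW) / volume
C = (25.0 / 74) / 1.44
C = 0.2346 M

0.2346 M


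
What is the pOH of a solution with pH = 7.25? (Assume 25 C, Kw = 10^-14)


pOH = 14 - pH
pOH = 14 - 7.25
pOH = 6.75

6.75


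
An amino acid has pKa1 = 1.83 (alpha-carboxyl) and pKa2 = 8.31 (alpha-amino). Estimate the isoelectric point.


pI = (pKa1 + pKa2) / 2
pI = (1.83 + 8.31) / 2
pI = 5.07

5.07


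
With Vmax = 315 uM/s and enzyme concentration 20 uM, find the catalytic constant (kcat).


kcat = Vmax / [E]t
kcat = 315 / 20
kcat = 15.75 s^-1

15.75 s^-1


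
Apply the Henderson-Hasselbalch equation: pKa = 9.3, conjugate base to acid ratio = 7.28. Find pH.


pH = pKa + log10([A-]/[HA])
pH = 9.3 + log10(7.28)
pH = 10.1621

10.1621


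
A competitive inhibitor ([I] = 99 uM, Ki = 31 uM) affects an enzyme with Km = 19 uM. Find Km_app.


Km_app = Km * (1 + [I]/Ki)
Km_app = 19 * (1 + 99/31)
Km_app = 79.6774 uM

79.6774 uM


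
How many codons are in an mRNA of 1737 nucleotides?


codons = nucleotides / 3
codons = 1737 / 3 = 579

579


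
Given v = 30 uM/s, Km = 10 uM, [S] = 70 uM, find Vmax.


Vmax = v * (Km + [S]) / [S]
Vmax = 30 * (10 + 70) / 70
Vmax = 34.2857 uM/s

34.2857 uM/s


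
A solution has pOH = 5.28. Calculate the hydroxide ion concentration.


[OH-] = 10^(-pOH)
[OH-] = 10^(-5.28)
[OH-] = 5.248e-06 M

5.248e-06 M


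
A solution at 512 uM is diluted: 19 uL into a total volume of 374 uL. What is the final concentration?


C2 = C1 * V1 / V2
C2 = 512 * 19 / 374
C2 = 26.0107 uM

26.0107 uM


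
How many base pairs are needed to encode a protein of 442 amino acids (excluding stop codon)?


Each amino acid = 1 codon = 3 bp
bp = 442 * 3 = 1326 bp

1326 bp


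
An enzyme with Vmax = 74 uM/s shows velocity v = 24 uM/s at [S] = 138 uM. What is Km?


Km = [S] * (Vmax - v) / v
Km = 138 * (74 - 24) / 24
Km = 287.5 uM

287.5 uM


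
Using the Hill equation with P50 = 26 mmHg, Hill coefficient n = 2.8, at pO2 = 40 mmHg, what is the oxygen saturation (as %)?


Y = pO2^n / (P50^n + pO2^n)
Y = 40^2.8 / (26^2.8 + 40^2.8)
Y = 76.96%

76.96%


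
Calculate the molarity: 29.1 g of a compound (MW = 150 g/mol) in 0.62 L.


C = (mass / MW) / volume
C = (29.1 / 150) / 0.62
C = 0.3129 M

0.3129 M


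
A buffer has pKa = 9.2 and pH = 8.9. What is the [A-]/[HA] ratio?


[A-]/[HA] = 10^(pH - pKa)
= 10^(8.9 - 9.2)
= 0.5012

0.5012


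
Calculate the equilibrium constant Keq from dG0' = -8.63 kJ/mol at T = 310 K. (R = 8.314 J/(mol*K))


Keq = exp(-dG0 * 1000 / (R * T))
Keq = exp(-(-8.63) * 1000 / (8.314 * 310))
Keq = 28.4575

28.4575


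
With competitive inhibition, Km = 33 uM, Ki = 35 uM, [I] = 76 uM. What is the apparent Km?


Km_app = Km * (1 + [I]/Ki)
Km_app = 33 * (1 + 76/35)
Km_app = 104.6571 uM

104.6571 uM


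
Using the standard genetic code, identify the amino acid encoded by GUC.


Standard genetic code lookup.
Codon GUC -> Val

Val


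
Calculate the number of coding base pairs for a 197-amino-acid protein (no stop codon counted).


Each amino acid = 1 codon = 3 bp
bp = 197 * 3 = 591 bp

591 bp


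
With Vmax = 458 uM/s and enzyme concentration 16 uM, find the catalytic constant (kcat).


kcat = Vmax / [E]t
kcat = 458 / 16
kcat = 28.625 s^-1

28.625 s^-1


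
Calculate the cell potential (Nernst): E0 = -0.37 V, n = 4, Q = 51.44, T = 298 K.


E = E0 - (RT/nF) * ln(Q)
E = -0.37 - (8.314 * 298 / (4 * 96485)) * ln(51.44)
E = -0.3953 V

-0.3953 V


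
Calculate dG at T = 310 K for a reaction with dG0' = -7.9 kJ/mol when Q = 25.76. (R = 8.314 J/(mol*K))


dG = dG0' + RT * ln(Q) / 1000
dG = -7.9 + 8.314 * 310 * ln(25.76) / 1000
dG = 0.4733 kJ/mol

0.4733 kJ/mol


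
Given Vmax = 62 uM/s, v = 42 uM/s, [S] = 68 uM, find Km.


Km = [S] * (Vmax - v) / v
Km = 68 * (62 - 42) / 42
Km = 32.381 uM

32.381 uM


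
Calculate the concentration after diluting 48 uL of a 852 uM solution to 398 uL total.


C2 = C1 * V1 / V2
C2 = 852 * 48 / 398
C2 = 102.7538 uM

102.7538 uM


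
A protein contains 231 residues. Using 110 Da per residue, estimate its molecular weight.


MW = n_residues * 110 Da
MW = 231 * 110
MW = 25410 Da

25410 Da


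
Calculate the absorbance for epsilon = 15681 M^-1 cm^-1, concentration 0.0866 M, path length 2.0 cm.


A = epsilon * c * l
A = 15681 * 0.0866 * 2.0
A = 2715.9492

2715.9492


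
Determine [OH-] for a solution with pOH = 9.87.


[OH-] = 10^(-pOH)
[OH-] = 10^(-9.87)
[OH-] = 1.349e-10 M

1.349e-10 M


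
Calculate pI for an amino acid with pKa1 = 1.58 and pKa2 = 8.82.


pI = (pKa1 + pKa2) / 2
pI = (1.58 + 8.82) / 2
pI = 5.2

5.2


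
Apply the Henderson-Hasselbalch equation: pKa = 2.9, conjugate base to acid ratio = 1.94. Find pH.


pH = pKa + log10([A-]/[HA])
pH = 2.9 + log10(1.94)
pH = 3.1878

3.1878


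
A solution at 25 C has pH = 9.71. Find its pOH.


pOH = 14 - pH
pOH = 14 - 9.71
pOH = 4.29

4.29


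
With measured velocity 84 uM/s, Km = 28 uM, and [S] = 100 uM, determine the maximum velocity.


Vmax = v * (Km + [S]) / [S]
Vmax = 84 * (28 + 100) / 100
Vmax = 107.52 uM/s

107.52 uM/s


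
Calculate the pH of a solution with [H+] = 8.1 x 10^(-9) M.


pH = -log10([H+])
pH = -log10(8.1 x 10^(-9))
pH = 8.0915

8.0915


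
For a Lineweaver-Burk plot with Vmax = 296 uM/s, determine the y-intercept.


y-intercept = 1/Vmax
= 1/296
= 0.0034 s/uM

0.0034 s/uM


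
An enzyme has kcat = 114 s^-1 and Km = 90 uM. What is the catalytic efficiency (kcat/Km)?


Catalytic efficiency = kcat / Km
= 114 / 90
= 1.2667 uM^-1*s^-1

1.2667 uM^-1*s^-1


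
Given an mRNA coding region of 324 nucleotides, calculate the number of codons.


codons = nucleotides / 3
codons = 324 / 3 = 108

108


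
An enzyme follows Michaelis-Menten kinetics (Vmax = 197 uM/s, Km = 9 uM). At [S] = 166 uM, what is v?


v = Vmax * [S] / (Km + [S])
v = 197 * 166 / (9 + 166)
v = 186.8686 uM/s

186.8686 uM/s


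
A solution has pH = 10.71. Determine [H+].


[H+] = 10^(-pH)
[H+] = 10^(-10.71)
[H+] = 1.950e-11 M

1.950e-11 M


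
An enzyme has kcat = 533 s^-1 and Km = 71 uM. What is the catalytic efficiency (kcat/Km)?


Catalytic efficiency = kcat / Km
= 533 / 71
= 7.507 uM^-1*s^-1

7.507 uM^-1*s^-1


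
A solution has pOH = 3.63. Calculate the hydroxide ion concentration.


[OH-] = 10^(-pOH)
[OH-] = 10^(-3.63)
[OH-] = 2.344e-04 M

2.344e-04 M


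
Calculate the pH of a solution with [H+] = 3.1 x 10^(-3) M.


pH = -log10([H+])
pH = -log10(3.1 x 10^(-3))
pH = 2.5086

2.5086


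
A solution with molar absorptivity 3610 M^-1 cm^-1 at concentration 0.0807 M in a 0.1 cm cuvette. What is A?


A = epsilon * c * l
A = 3610 * 0.0807 * 0.1
A = 29.1327

29.1327


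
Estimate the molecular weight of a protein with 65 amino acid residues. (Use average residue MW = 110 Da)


MW = n_residues * 110 Da
MW = 65 * 110
MW = 7150 Da

7150 Da


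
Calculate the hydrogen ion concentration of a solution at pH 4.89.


[H+] = 10^(-pH)
[H+] = 10^(-4.89)
[H+] = 1.288e-05 M

1.288e-05 M


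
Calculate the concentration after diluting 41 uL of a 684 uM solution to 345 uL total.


C2 = C1 * V1 / V2
C2 = 684 * 41 / 345
C2 = 81.287 uM

81.287 uM


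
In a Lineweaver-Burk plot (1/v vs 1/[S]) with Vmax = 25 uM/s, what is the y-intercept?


y-intercept = 1/Vmax
= 1/25
= 0.04 s/uM

0.04 s/uM


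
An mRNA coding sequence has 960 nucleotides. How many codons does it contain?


codons = nucleotides / 3
codons = 960 / 3 = 320

320


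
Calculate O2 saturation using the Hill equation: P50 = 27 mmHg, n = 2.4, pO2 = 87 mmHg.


Y = pO2^n / (P50^n + pO2^n)
Y = 87^2.4 / (27^2.4 + 87^2.4)
Y = 94.31%

94.31%


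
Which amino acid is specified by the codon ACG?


Standard genetic code lookup.
Codon ACG -> Thr

Thr


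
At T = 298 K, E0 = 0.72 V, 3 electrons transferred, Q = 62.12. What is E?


E = E0 - (RT/nF) * ln(Q)
E = 0.72 - (8.314 * 298 / (3 * 96485)) * ln(62.12)
E = 0.6847 V

0.6847 V


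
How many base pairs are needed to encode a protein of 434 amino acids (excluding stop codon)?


Each amino acid = 1 codon = 3 bp
bp = 434 * 3 = 1302 bp

1302 bp


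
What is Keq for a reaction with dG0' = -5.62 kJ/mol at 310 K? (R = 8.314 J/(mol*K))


Keq = exp(-dG0 * 1000 / (R * T))
Keq = exp(-(-5.62) * 1000 / (8.314 * 310))
Keq = 8.8511

8.8511


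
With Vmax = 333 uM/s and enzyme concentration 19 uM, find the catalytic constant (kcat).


kcat = Vmax / [E]t
kcat = 333 / 19
kcat = 17.5263 s^-1

17.5263 s^-1


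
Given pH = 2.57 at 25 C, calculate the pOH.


pOH = 14 - pH
pOH = 14 - 2.57
pOH = 11.43

11.43


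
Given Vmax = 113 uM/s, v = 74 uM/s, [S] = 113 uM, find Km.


Km = [S] * (Vmax - v) / v
Km = 113 * (113 - 74) / 74
Km = 59.5541 uM

59.5541 uM


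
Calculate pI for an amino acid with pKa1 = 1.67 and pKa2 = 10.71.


pI = (pKa1 + pKa2) / 2
pI = (1.67 + 10.71) / 2
pI = 6.19

6.19


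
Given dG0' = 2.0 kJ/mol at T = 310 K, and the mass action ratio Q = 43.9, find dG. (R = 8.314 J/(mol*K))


dG = dG0' + RT * ln(Q) / 1000
dG = 2.0 + 8.314 * 310 * ln(43.9) / 1000
dG = 11.7473 kJ/mol

11.7473 kJ/mol


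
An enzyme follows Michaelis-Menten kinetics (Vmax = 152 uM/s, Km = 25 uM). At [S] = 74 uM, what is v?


v = Vmax * [S] / (Km + [S])
v = 152 * 74 / (25 + 74)
v = 113.6162 uM/s

113.6162 uM/s


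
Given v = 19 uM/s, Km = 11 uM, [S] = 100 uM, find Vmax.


Vmax = v * (Km + [S]) / [S]
Vmax = 19 * (11 + 100) / 100
Vmax = 21.09 uM/s

21.09 uM/s


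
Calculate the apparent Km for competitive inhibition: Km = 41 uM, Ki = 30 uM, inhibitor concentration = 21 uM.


Km_app = Km * (1 + [I]/Ki)
Km_app = 41 * (1 + 21/30)
Km_app = 69.7 uM

69.7 uM


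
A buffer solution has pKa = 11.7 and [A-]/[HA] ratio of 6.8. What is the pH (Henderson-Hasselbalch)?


pH = pKa + log10([A-]/[HA])
pH = 11.7 + log10(6.8)
pH = 12.5325

12.5325


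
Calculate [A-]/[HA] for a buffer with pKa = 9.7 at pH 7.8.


[A-]/[HA] = 10^(pH - pKa)
= 10^(7.8 - 9.7)
= 0.0126

0.0126


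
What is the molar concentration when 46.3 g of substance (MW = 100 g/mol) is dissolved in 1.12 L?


C = (mass / MW) / volume
C = (46.3 / 100) / 1.12
C = 0.4134 M

0.4134 M


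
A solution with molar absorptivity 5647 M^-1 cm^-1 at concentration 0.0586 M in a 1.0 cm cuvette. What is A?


A = epsilon * c * l
A = 5647 * 0.0586 * 1.0
A = 330.9142

330.9142


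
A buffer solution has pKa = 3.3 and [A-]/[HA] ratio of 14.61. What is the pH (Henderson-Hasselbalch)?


pH = pKa + log10([A-]/[HA])
pH = 3.3 + log10(14.61)
pH = 4.4647

4.4647


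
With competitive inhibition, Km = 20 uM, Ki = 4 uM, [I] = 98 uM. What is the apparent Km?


Km_app = Km * (1 + [I]/Ki)
Km_app = 20 * (1 + 98/4)
Km_app = 510.0 uM

510.0 uM


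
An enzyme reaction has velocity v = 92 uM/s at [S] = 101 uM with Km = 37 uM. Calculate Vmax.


Vmax = v * (Km + [S]) / [S]
Vmax = 92 * (37 + 101) / 101
Vmax = 125.703 uM/s

125.703 uM/s


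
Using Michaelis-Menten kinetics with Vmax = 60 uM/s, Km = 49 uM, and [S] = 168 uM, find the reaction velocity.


v = Vmax * [S] / (Km + [S])
v = 60 * 168 / (49 + 168)
v = 46.4516 uM/s

46.4516 uM/s


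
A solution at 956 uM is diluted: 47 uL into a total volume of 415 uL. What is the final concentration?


C2 = C1 * V1 / V2
C2 = 956 * 47 / 415
C2 = 108.2699 uM

108.2699 uM


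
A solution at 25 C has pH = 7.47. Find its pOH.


pOH = 14 - pH
pOH = 14 - 7.47
pOH = 6.53

6.53


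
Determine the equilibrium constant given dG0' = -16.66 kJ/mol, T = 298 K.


Keq = exp(-dG0 * 1000 / (R * T))
Keq = exp(-(-16.66) * 1000 / (8.314 * 298))
Keq = 832.4101

832.4101


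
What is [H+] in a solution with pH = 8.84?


[H+] = 10^(-pH)
[H+] = 10^(-8.84)
[H+] = 1.445e-09 M

1.445e-09 M


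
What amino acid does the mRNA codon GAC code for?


Standard genetic code lookup.
Codon GAC -> Asp

Asp


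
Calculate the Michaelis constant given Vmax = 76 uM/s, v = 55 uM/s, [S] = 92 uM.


Km = [S] * (Vmax - v) / v
Km = 92 * (76 - 55) / 55
Km = 35.1273 uM

35.1273 uM


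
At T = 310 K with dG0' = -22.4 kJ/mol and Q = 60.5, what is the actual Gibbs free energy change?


dG = dG0' + RT * ln(Q) / 1000
dG = -22.4 + 8.314 * 310 * ln(60.5) / 1000
dG = -11.8261 kJ/mol

-11.8261 kJ/mol


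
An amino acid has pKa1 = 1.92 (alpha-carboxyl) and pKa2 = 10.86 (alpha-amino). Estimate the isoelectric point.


pI = (pKa1 + pKa2) / 2
pI = (1.92 + 10.86) / 2
pI = 6.39

6.39


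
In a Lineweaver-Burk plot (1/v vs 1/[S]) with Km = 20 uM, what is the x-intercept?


x-intercept = -1/Km
= -1/20
= -0.05 1/uM

-0.05 1/uM


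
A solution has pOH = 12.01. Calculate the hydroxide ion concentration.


[OH-] = 10^(-pOH)
[OH-] = 10^(-12.01)
[OH-] = 9.772e-13 M

9.772e-13 M


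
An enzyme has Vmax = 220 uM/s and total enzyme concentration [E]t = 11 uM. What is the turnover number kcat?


kcat = Vmax / [E]t
kcat = 220 / 11
kcat = 20.0 s^-1

20.0 s^-1


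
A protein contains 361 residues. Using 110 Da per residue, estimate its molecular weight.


MW = n_residues * 110 Da
MW = 361 * 110
MW = 39710 Da

39710 Da


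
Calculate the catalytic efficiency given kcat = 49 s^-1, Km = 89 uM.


Catalytic efficiency = kcat / Km
= 49 / 89
= 0.5506 uM^-1*s^-1

0.5506 uM^-1*s^-1


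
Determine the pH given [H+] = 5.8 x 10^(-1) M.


pH = -log10([H+])
pH = -log10(5.8 x 10^(-1))
pH = 0.2366

0.2366


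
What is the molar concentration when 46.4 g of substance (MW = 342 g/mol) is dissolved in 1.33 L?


C = (mass / MW) / volume
C = (46.4 / 342) / 1.33
C = 0.102 M

0.102 M


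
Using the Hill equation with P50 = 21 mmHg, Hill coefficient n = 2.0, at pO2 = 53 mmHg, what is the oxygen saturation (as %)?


Y = pO2^n / (P50^n + pO2^n)
Y = 53^2.0 / (21^2.0 + 53^2.0)
Y = 86.43%

86.43%


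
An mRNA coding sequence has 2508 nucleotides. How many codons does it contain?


codons = nucleotides / 3
codons = 2508 / 3 = 836

836


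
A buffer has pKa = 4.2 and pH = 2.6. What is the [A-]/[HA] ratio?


[A-]/[HA] = 10^(pH - pKa)
= 10^(2.6 - 4.2)
= 0.0251

0.0251


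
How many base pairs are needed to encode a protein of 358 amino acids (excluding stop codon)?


Each amino acid = 1 codon = 3 bp
bp = 358 * 3 = 1074 bp

1074 bp


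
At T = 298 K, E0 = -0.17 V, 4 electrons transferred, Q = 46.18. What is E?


E = E0 - (RT/nF) * ln(Q)
E = -0.17 - (8.314 * 298 / (4 * 96485)) * ln(46.18)
E = -0.1946 V

-0.1946 V


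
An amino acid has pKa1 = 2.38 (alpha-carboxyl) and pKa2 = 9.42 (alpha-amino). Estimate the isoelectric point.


pI = (pKa1 + pKa2) / 2
pI = (2.38 + 9.42) / 2
pI = 5.9

5.9


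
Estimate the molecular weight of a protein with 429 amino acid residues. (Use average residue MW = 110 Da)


MW = n_residues * 110 Da
MW = 429 * 110
MW = 47190 Da

47190 Da


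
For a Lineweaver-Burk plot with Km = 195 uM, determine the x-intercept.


x-intercept = -1/Km
= -1/195
= -0.0051 1/uM

-0.0051 1/uM


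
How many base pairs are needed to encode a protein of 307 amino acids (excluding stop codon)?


Each amino acid = 1 codon = 3 bp
bp = 307 * 3 = 921 bp

921 bp


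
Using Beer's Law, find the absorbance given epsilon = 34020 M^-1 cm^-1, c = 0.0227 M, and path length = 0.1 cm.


A = epsilon * c * l
A = 34020 * 0.0227 * 0.1
A = 77.2254

77.2254


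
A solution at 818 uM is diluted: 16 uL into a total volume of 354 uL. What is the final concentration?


C2 = C1 * V1 / V2
C2 = 818 * 16 / 354
C2 = 36.9718 uM

36.9718 uM


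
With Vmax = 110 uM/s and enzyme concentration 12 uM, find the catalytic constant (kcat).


kcat = Vmax / [E]t
kcat = 110 / 12
kcat = 9.1667 s^-1

9.1667 s^-1


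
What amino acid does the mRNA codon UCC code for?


Standard genetic code lookup.
Codon UCC -> Ser

Ser


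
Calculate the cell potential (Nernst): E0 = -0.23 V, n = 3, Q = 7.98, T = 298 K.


E = E0 - (RT/nF) * ln(Q)
E = -0.23 - (8.314 * 298 / (3 * 96485)) * ln(7.98)
E = -0.2478 V

-0.2478 V


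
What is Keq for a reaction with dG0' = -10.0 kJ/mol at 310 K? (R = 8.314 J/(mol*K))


Keq = exp(-dG0 * 1000 / (R * T))
Keq = exp(-(-10.0) * 1000 / (8.314 * 310))
Keq = 48.4227

48.4227


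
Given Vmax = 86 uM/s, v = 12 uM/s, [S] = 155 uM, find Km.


Km = [S] * (Vmax - v) / v
Km = 155 * (86 - 12) / 12
Km = 955.8333 uM

955.8333 uM


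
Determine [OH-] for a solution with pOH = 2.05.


[OH-] = 10^(-pOH)
[OH-] = 10^(-2.05)
[OH-] = 0.0089 M

0.0089 M


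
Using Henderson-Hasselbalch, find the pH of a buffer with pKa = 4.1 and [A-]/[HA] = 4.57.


pH = pKa + log10([A-]/[HA])
pH = 4.1 + log10(4.57)
pH = 4.7599

4.7599


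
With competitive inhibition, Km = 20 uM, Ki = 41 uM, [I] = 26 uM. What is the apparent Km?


Km_app = Km * (1 + [I]/Ki)
Km_app = 20 * (1 + 26/41)
Km_app = 32.6829 uM

32.6829 uM


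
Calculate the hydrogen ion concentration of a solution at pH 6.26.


[H+] = 10^(-pH)
[H+] = 10^(-6.26)
[H+] = 5.495e-07 M

5.495e-07 M


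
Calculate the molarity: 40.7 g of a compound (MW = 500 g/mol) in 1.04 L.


C = (mass / MW) / volume
C = (40.7 / 500) / 1.04
C = 0.0783 M

0.0783 M


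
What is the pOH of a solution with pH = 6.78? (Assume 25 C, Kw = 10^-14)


pOH = 14 - pH
pOH = 14 - 6.78
pOH = 7.22

7.22


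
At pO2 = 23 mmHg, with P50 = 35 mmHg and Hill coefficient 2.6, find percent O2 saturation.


Y = pO2^n / (P50^n + pO2^n)
Y = 23^2.6 / (35^2.6 + 23^2.6)
Y = 25.13%

25.13%


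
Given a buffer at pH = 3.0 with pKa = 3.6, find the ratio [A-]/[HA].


[A-]/[HA] = 10^(pH - pKa)
= 10^(3.0 - 3.6)
= 0.2512

0.2512


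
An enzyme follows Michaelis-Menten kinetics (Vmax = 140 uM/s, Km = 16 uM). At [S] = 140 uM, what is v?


v = Vmax * [S] / (Km + [S])
v = 140 * 140 / (16 + 140)
v = 125.641 uM/s

125.641 uM/s


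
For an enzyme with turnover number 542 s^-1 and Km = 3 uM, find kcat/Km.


Catalytic efficiency = kcat / Km
= 542 / 3
= 180.6667 uM^-1*s^-1

180.6667 uM^-1*s^-1


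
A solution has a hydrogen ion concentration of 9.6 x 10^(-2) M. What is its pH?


pH = -log10([H+])
pH = -log10(9.6 x 10^(-2))
pH = 1.0177

1.0177


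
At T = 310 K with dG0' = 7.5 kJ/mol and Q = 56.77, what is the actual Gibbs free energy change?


dG = dG0' + RT * ln(Q) / 1000
dG = 7.5 + 8.314 * 310 * ln(56.77) / 1000
dG = 17.9099 kJ/mol

17.9099 kJ/mol


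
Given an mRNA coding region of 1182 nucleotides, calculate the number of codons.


codons = nucleotides / 3
codons = 1182 / 3 = 394

394


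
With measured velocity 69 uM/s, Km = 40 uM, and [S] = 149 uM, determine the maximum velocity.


Vmax = v * (Km + [S]) / [S]
Vmax = 69 * (40 + 149) / 149
Vmax = 87.5235 uM/s

87.5235 uM/s


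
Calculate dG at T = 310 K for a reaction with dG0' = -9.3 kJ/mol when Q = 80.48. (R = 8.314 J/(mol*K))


dG = dG0' + RT * ln(Q) / 1000
dG = -9.3 + 8.314 * 310 * ln(80.48) / 1000
dG = 2.0094 kJ/mol

2.0094 kJ/mol


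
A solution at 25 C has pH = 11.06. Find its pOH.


pOH = 14 - pH
pOH = 14 - 11.06
pOH = 2.94

2.94


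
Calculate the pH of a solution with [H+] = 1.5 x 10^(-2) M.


pH = -log10([H+])
pH = -log10(1.5 x 10^(-2))
pH = 1.8239

1.8239


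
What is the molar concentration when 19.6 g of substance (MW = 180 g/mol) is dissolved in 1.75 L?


C = (mass / MW) / volume
C = (19.6 / 180) / 1.75
C = 0.0622 M

0.0622 M


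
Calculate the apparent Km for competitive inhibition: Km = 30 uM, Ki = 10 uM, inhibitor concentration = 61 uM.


Km_app = Km * (1 + [I]/Ki)
Km_app = 30 * (1 + 61/10)
Km_app = 213.0 uM

213.0 uM


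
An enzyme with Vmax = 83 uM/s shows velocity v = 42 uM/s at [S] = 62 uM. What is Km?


Km = [S] * (Vmax - v) / v
Km = 62 * (83 - 42) / 42
Km = 60.5238 uM

60.5238 uM


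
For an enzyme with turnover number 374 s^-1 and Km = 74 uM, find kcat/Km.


Catalytic efficiency = kcat / Km
= 374 / 74
= 5.0541 uM^-1*s^-1

5.0541 uM^-1*s^-1


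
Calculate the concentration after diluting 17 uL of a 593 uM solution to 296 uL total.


C2 = C1 * V1 / V2
C2 = 593 * 17 / 296
C2 = 34.0574 uM

34.0574 uM


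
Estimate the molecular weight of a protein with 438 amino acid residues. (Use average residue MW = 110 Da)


MW = n_residues * 110 Da
MW = 438 * 110
MW = 48180 Da

48180 Da


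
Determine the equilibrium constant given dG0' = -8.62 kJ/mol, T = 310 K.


Keq = exp(-dG0 * 1000 / (R * T))
Keq = exp(-(-8.62) * 1000 / (8.314 * 310))
Keq = 28.3473

28.3473


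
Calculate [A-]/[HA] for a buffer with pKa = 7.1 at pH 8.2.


[A-]/[HA] = 10^(pH - pKa)
= 10^(8.2 - 7.1)
= 12.5893

12.5893


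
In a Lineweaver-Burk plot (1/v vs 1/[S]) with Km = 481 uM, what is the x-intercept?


x-intercept = -1/Km
= -1/481
= -0.0021 1/uM

-0.0021 1/uM


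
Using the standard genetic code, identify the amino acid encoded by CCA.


Standard genetic code lookup.
Codon CCA -> Pro

Pro


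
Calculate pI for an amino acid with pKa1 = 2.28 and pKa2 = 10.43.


pI = (pKa1 + pKa2) / 2
pI = (2.28 + 10.43) / 2
pI = 6.355

6.355


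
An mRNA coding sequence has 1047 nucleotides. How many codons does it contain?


codons = nucleotides / 3
codons = 1047 / 3 = 349

349


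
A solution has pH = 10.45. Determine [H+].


[H+] = 10^(-pH)
[H+] = 10^(-10.45)
[H+] = 3.548e-11 M

3.548e-11 M


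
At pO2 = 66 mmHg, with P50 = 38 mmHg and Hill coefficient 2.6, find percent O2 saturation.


Y = pO2^n / (P50^n + pO2^n)
Y = 66^2.6 / (38^2.6 + 66^2.6)
Y = 80.77%

80.77%


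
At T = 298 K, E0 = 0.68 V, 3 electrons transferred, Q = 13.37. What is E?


E = E0 - (RT/nF) * ln(Q)
E = 0.68 - (8.314 * 298 / (3 * 96485)) * ln(13.37)
E = 0.6578 V

0.6578 V


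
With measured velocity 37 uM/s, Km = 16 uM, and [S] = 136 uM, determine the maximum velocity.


Vmax = v * (Km + [S]) / [S]
Vmax = 37 * (16 + 136) / 136
Vmax = 41.3529 uM/s

41.3529 uM/s


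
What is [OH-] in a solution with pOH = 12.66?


[OH-] = 10^(-pOH)
[OH-] = 10^(-12.66)
[OH-] = 2.188e-13 M

2.188e-13 M


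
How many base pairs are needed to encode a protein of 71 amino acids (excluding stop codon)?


Each amino acid = 1 codon = 3 bp
bp = 71 * 3 = 213 bp

213 bp


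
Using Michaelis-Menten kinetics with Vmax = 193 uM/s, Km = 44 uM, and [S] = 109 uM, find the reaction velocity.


v = Vmax * [S] / (Km + [S])
v = 193 * 109 / (44 + 109)
v = 137.4967 uM/s

137.4967 uM/s


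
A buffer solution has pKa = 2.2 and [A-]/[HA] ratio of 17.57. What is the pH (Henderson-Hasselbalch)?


pH = pKa + log10([A-]/[HA])
pH = 2.2 + log10(17.57)
pH = 3.4448

3.4448


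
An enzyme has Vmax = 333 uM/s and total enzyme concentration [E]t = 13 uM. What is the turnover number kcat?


kcat = Vmax / [E]t
kcat = 333 / 13
kcat = 25.6154 s^-1

25.6154 s^-1


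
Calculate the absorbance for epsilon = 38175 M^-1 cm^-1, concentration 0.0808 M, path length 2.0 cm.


A = epsilon * c * l
A = 38175 * 0.0808 * 2.0
A = 6169.08

6169.08


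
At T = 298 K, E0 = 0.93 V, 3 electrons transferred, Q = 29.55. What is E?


E = E0 - (RT/nF) * ln(Q)
E = 0.93 - (8.314 * 298 / (3 * 96485)) * ln(29.55)
E = 0.901 V

0.901 V


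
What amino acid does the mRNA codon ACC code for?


Standard genetic code lookup.
Codon ACC -> Thr

Thr


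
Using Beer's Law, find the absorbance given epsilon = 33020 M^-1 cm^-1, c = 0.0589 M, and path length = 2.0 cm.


A = epsilon * c * l
A = 33020 * 0.0589 * 2.0
A = 3889.756

3889.756


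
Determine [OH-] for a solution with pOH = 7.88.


[OH-] = 10^(-pOH)
[OH-] = 10^(-7.88)
[OH-] = 1.318e-08 M

1.318e-08 M


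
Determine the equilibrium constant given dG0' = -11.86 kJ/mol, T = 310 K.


Keq = exp(-dG0 * 1000 / (R * T))
Keq = exp(-(-11.86) * 1000 / (8.314 * 310))
Keq = 99.648

99.648


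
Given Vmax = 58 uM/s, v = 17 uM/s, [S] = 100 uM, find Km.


Km = [S] * (Vmax - v) / v
Km = 100 * (58 - 17) / 17
Km = 241.1765 uM

241.1765 uM


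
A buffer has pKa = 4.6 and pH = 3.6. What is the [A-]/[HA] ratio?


[A-]/[HA] = 10^(pH - pKa)
= 10^(3.6 - 4.6)
= 0.1

0.1


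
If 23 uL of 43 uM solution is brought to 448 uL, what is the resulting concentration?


C2 = C1 * V1 / V2
C2 = 43 * 23 / 448
C2 = 2.2076 uM

2.2076 uM


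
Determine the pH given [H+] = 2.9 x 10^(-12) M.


pH = -log10([H+])
pH = -log10(2.9 x 10^(-12))
pH = 11.5376

11.5376


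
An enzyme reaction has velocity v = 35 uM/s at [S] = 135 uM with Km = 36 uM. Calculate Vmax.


Vmax = v * (Km + [S]) / [S]
Vmax = 35 * (36 + 135) / 135
Vmax = 44.3333 uM/s

44.3333 uM/s


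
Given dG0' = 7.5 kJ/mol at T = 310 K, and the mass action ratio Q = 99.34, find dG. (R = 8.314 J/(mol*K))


dG = dG0' + RT * ln(Q) / 1000
dG = 7.5 + 8.314 * 310 * ln(99.34) / 1000
dG = 19.352 kJ/mol

19.352 kJ/mol


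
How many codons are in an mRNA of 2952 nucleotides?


codons = nucleotides / 3
codons = 2952 / 3 = 984

984


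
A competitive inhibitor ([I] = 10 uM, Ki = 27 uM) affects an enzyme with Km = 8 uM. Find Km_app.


Km_app = Km * (1 + [I]/Ki)
Km_app = 8 * (1 + 10/27)
Km_app = 10.963 uM

10.963 uM
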